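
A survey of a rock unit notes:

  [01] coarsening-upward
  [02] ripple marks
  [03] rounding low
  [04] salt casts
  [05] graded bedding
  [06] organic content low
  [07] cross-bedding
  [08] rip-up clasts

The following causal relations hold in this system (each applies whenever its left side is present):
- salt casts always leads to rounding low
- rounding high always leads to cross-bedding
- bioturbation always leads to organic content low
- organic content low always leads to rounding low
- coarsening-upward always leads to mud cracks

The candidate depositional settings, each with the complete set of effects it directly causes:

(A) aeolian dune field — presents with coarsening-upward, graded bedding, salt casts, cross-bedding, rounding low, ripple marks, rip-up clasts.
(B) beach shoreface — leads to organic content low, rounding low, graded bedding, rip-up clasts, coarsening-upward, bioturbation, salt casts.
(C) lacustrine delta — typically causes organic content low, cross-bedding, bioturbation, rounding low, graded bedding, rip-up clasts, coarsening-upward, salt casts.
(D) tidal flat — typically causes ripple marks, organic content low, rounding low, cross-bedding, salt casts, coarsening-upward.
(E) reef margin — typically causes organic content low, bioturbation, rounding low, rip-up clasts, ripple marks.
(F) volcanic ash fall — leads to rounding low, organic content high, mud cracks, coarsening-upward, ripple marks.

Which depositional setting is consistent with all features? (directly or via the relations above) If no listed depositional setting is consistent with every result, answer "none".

Per-candidate check:
(A) aeolian dune field — coarsening-upward yes; ripple marks yes; rounding low yes; salt casts yes; graded bedding yes; organic content low NO; cross-bedding yes; rip-up clasts yes
(B) beach shoreface — does not account for ripple marks, cross-bedding
(C) lacustrine delta — coarsening-upward yes; ripple marks NO; rounding low yes; salt casts yes; graded bedding yes; organic content low yes; cross-bedding yes; rip-up clasts yes
(D) tidal flat — does not account for graded bedding, rip-up clasts
(E) reef margin — does not account for coarsening-upward, salt casts, graded bedding, cross-bedding
(F) volcanic ash fall — coarsening-upward yes; ripple marks yes; rounding low yes; salt casts NO; graded bedding NO; organic content low NO; cross-bedding NO; rip-up clasts NO
No candidate is consistent with all observations.

none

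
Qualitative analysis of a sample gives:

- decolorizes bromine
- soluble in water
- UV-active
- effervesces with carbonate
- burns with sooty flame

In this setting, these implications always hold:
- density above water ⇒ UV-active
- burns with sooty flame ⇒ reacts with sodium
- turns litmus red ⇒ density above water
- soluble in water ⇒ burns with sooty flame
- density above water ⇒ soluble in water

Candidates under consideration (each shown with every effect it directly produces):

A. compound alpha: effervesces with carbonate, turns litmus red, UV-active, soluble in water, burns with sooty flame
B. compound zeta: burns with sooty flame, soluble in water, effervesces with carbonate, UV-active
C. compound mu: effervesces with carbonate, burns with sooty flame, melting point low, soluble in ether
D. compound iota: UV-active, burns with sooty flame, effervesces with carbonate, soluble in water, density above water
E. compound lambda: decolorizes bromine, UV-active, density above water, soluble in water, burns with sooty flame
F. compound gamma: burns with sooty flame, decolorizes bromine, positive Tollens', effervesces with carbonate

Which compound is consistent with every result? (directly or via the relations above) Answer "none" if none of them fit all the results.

none

Checking each candidate against the observations:
(A) compound alpha — decolorizes bromine -; soluble in water +; UV-active +; effervesces with carbonate +; burns with sooty flame +
(B) compound zeta — does not account for decolorizes bromine
(C) compound mu — does not account for decolorizes bromine, soluble in water, UV-active
(D) compound iota — does not account for decolorizes bromine
(E) compound lambda — decolorizes bromine +; soluble in water +; UV-active +; effervesces with carbonate -; burns with sooty flame +
(F) compound gamma — does not account for soluble in water, UV-active
Every candidate fails on at least one observation.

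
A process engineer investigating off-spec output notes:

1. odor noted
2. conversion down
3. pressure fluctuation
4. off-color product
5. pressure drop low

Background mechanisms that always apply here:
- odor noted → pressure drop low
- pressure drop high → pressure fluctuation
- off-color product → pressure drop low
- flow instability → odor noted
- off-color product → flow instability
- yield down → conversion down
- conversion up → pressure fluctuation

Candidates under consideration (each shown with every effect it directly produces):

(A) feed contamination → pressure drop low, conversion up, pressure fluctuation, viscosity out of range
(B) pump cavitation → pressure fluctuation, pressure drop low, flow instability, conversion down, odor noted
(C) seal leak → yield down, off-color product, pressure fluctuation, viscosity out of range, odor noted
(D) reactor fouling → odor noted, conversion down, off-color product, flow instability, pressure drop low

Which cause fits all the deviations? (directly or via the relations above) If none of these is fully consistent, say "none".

Checking each candidate against the observations:
(A) feed contamination — odor noted -; conversion down -; pressure fluctuation +; off-color product -; pressure drop low +
(B) pump cavitation — does not account for off-color product
(C) seal leak — accounts for every observation (conversion down via yield down → conversion down)
(D) reactor fouling — odor noted +; conversion down +; pressure fluctuation -; off-color product +; pressure drop low +
(C) is the only candidate with no mismatches.

C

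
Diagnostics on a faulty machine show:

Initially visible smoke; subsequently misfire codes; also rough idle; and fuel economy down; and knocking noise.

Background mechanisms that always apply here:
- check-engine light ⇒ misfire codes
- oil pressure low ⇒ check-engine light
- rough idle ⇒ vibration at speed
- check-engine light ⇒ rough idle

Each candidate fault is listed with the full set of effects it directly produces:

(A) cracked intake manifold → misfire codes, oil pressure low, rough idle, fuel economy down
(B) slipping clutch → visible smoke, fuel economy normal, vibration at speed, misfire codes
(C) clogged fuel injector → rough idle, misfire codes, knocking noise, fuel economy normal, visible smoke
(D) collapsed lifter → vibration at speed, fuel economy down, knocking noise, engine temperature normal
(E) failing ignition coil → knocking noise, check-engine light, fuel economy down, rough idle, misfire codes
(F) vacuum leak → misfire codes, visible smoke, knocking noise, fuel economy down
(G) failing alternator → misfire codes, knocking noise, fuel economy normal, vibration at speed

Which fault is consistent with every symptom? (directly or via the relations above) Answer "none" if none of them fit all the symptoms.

Checking each candidate against the observations:
(A) cracked intake manifold — visible smoke NO; misfire codes yes; rough idle yes; fuel economy down yes; knocking noise NO
(B) slipping clutch — fails on rough idle, fuel economy down, knocking noise (predicts fuel economy normal, not fuel economy down)
(C) clogged fuel injector — fails on fuel economy down (predicts fuel economy normal, not fuel economy down)
(D) collapsed lifter — visible smoke NO; misfire codes NO; rough idle NO; fuel economy down yes; knocking noise yes
(E) failing ignition coil — visible smoke NO; misfire codes yes; rough idle yes; fuel economy down yes; knocking noise yes
(F) vacuum leak — does not account for rough idle
(G) failing alternator — visible smoke NO; misfire codes yes; rough idle NO; fuel economy down NO; knocking noise yes
None of the listed candidates fits everything.

none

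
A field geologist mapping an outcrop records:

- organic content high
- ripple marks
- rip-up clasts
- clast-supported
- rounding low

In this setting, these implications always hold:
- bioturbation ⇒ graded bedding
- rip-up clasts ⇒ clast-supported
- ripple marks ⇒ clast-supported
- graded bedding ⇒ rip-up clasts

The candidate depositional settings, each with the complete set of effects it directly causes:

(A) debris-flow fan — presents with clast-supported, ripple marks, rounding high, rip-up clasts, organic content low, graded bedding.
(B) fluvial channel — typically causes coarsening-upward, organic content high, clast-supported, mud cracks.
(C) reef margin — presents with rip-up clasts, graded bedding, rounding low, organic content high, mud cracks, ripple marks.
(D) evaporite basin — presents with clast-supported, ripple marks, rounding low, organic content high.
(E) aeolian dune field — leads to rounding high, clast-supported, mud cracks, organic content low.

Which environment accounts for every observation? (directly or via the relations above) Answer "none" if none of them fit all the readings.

C

For each candidate, compare predicted effects to what was observed:
(A) debris-flow fan — organic content high -; ripple marks +; rip-up clasts +; clast-supported +; rounding low -
(B) fluvial channel — does not account for ripple marks, rip-up clasts, rounding low
(C) reef margin — accounts for every observation (clast-supported by ripple marks → clast-supported)
(D) evaporite basin — does not account for rip-up clasts
(E) aeolian dune field — fails on organic content high, ripple marks, rip-up clasts, rounding low (predicts organic content low, not organic content high; predicts rounding high, not rounding low)
Only (C) is consistent with every observation.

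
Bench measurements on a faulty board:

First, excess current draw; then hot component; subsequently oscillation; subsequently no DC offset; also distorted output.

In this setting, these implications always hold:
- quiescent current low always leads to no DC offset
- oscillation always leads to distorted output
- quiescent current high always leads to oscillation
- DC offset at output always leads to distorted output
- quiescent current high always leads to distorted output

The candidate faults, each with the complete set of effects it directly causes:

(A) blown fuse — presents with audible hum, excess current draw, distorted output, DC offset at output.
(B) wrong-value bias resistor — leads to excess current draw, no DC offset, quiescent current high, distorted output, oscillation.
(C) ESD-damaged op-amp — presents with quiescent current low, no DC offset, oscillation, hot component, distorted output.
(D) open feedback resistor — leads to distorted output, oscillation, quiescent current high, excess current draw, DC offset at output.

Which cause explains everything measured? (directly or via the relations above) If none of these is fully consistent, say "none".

For each candidate, compare predicted effects to what was observed:
(A) blown fuse — excess current draw ✓; hot component ✗; oscillation ✗; no DC offset ✗; distorted output ✓
(B) wrong-value bias resistor — excess current draw ✓; hot component ✗; oscillation ✓; no DC offset ✓; distorted output ✓
(C) ESD-damaged op-amp — does not account for excess current draw
(D) open feedback resistor — excess current draw ✓; hot component ✗; oscillation ✓; no DC offset ✗; distorted output ✓
Every candidate fails on at least one observation.

none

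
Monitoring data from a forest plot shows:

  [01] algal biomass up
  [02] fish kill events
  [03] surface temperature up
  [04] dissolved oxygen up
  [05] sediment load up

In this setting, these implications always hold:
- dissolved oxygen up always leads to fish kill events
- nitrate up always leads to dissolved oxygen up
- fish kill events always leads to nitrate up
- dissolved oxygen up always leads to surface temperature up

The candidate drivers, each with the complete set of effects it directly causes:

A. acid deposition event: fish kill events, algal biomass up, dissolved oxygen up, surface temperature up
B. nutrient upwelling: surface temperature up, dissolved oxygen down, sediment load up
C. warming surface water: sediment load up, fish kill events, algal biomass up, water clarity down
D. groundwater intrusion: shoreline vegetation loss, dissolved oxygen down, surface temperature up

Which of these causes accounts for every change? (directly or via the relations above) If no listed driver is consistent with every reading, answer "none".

Checking each candidate against the observations:
(A) acid deposition event — does not account for sediment load up
(B) nutrient upwelling — algal biomass up -; fish kill events -; surface temperature up +; dissolved oxygen up -; sediment load up +
(C) warming surface water — accounts for every observation (surface temperature up via fish kill events → nitrate up → dissolved oxygen up → surface temperature up)
(D) groundwater intrusion — fails on algal biomass up, fish kill events, dissolved oxygen up, sediment load up (predicts dissolved oxygen down, not dissolved oxygen up)
(C) is the only candidate with no mismatches.

C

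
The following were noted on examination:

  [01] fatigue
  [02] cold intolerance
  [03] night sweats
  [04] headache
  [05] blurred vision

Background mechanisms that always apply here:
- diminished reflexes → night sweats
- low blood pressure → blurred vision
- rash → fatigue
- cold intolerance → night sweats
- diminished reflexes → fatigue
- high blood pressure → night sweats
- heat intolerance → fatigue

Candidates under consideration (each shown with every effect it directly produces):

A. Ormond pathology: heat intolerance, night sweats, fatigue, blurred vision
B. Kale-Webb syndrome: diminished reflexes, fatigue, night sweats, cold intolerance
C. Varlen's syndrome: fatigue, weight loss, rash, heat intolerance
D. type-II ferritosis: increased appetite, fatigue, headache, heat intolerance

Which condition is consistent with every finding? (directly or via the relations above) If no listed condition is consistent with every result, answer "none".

none

Per-candidate check:
(A) Ormond pathology — fails on cold intolerance, headache (predicts heat intolerance, not cold intolerance)
(B) Kale-Webb syndrome — fatigue +; cold intolerance +; night sweats +; headache -; blurred vision -
(C) Varlen's syndrome — fatigue +; cold intolerance -; night sweats -; headache -; blurred vision -
(D) type-II ferritosis — fails on cold intolerance, night sweats, blurred vision (predicts heat intolerance, not cold intolerance)
Every candidate fails on at least one observation.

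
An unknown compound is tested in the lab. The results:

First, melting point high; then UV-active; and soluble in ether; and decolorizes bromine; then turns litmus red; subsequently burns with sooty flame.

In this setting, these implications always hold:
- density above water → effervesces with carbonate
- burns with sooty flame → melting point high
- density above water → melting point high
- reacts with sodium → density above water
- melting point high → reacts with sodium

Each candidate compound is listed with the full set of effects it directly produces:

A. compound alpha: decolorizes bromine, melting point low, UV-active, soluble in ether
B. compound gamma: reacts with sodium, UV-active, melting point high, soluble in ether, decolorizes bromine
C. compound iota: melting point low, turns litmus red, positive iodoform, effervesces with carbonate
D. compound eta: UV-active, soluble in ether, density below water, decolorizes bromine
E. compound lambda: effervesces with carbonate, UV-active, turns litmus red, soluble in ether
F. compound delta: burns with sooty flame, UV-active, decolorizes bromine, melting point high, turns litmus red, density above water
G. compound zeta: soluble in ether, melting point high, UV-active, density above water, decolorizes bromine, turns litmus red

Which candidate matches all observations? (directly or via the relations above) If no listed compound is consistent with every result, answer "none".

For each candidate, compare predicted effects to what was observed:
(A) compound alpha — melting point high ✗; UV-active ✓; soluble in ether ✓; decolorizes bromine ✓; turns litmus red ✗; burns with sooty flame ✗
(B) compound gamma — melting point high ✓; UV-active ✓; soluble in ether ✓; decolorizes bromine ✓; turns litmus red ✗; burns with sooty flame ✗
(C) compound iota — fails on melting point high, UV-active, soluble in ether, decolorizes bromine, burns with sooty flame (predicts melting point low, not melting point high)
(D) compound eta — melting point high ✗; UV-active ✓; soluble in ether ✓; decolorizes bromine ✓; turns litmus red ✗; burns with sooty flame ✗
(E) compound lambda — melting point high ✗; UV-active ✓; soluble in ether ✓; decolorizes bromine ✗; turns litmus red ✓; burns with sooty flame ✗
(F) compound delta — melting point high ✓; UV-active ✓; soluble in ether ✗; decolorizes bromine ✓; turns litmus red ✓; burns with sooty flame ✓
(G) compound zeta — does not account for burns with sooty flame
Every candidate fails on at least one observation.

none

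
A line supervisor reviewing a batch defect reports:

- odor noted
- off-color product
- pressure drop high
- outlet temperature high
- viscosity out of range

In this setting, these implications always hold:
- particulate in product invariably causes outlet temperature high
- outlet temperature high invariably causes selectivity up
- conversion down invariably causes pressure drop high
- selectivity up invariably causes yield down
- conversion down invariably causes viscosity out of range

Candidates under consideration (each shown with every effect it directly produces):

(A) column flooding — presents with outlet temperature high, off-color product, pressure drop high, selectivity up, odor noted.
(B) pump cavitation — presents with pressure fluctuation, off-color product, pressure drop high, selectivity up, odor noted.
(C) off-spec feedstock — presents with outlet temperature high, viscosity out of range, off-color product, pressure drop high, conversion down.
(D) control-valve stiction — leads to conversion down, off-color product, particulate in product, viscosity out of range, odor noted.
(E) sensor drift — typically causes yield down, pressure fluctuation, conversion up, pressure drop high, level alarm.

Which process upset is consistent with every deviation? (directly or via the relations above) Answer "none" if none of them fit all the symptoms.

D

Per-candidate check:
(A) column flooding — odor noted ✓; off-color product ✓; pressure drop high ✓; outlet temperature high ✓; viscosity out of range ✗
(B) pump cavitation — odor noted ✓; off-color product ✓; pressure drop high ✓; outlet temperature high ✗; viscosity out of range ✗
(C) off-spec feedstock — does not account for odor noted
(D) control-valve stiction — accounts for every observation (pressure drop high via conversion down → pressure drop high)
(E) sensor drift — odor noted ✗; off-color product ✗; pressure drop high ✓; outlet temperature high ✗; viscosity out of range ✗
Only (D) is consistent with every observation.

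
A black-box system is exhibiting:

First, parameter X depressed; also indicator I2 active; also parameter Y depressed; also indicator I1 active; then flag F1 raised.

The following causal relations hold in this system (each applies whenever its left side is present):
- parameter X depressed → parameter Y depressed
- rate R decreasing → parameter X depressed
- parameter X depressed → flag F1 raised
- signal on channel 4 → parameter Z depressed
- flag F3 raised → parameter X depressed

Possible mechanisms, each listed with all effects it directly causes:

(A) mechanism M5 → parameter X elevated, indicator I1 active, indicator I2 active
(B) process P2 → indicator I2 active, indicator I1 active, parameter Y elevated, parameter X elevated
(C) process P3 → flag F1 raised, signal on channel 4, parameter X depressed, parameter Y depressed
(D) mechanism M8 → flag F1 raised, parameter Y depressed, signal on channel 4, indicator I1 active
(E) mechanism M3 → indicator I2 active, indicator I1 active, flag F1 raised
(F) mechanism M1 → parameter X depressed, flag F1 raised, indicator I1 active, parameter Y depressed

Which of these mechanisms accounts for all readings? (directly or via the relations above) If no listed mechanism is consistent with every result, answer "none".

none

Per-candidate check:
(A) mechanism M5 — fails on parameter X depressed, parameter Y depressed, flag F1 raised (predicts parameter X elevated, not parameter X depressed)
(B) process P2 — fails on parameter X depressed, parameter Y depressed, flag F1 raised (predicts parameter X elevated, not parameter X depressed; predicts parameter Y elevated, not parameter Y depressed)
(C) process P3 — parameter X depressed +; indicator I2 active -; parameter Y depressed +; indicator I1 active -; flag F1 raised +
(D) mechanism M8 — does not account for parameter X depressed, indicator I2 active
(E) mechanism M3 — does not account for parameter X depressed, parameter Y depressed
(F) mechanism M1 — does not account for indicator I2 active
None of the listed candidates fits everything.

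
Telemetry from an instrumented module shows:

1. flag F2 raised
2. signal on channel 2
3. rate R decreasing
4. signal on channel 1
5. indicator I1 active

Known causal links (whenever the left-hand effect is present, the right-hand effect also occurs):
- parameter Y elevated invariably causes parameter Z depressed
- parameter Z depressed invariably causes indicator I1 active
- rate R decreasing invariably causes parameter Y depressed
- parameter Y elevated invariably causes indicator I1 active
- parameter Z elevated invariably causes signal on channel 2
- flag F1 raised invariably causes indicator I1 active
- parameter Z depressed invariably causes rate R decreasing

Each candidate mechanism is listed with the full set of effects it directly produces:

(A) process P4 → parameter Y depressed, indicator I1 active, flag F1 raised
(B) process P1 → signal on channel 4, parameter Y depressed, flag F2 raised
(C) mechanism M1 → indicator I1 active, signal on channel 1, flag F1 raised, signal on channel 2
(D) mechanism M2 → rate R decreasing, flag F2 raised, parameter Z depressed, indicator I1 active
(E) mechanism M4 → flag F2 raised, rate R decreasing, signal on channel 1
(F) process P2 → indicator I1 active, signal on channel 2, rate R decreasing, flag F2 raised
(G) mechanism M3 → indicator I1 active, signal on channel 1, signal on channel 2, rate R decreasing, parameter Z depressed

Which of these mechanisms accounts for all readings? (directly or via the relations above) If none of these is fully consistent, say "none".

none

Per-candidate check:
(A) process P4 — does not account for flag F2 raised, signal on channel 2, rate R decreasing, signal on channel 1
(B) process P1 — flag F2 raised match; signal on channel 2 miss; rate R decreasing miss; signal on channel 1 miss; indicator I1 active miss
(C) mechanism M1 — does not account for flag F2 raised, rate R decreasing
(D) mechanism M2 — flag F2 raised match; signal on channel 2 miss; rate R decreasing match; signal on channel 1 miss; indicator I1 active match
(E) mechanism M4 — does not account for signal on channel 2, indicator I1 active
(F) process P2 — does not account for signal on channel 1
(G) mechanism M3 — does not account for flag F2 raised
None of the listed candidates fits everything.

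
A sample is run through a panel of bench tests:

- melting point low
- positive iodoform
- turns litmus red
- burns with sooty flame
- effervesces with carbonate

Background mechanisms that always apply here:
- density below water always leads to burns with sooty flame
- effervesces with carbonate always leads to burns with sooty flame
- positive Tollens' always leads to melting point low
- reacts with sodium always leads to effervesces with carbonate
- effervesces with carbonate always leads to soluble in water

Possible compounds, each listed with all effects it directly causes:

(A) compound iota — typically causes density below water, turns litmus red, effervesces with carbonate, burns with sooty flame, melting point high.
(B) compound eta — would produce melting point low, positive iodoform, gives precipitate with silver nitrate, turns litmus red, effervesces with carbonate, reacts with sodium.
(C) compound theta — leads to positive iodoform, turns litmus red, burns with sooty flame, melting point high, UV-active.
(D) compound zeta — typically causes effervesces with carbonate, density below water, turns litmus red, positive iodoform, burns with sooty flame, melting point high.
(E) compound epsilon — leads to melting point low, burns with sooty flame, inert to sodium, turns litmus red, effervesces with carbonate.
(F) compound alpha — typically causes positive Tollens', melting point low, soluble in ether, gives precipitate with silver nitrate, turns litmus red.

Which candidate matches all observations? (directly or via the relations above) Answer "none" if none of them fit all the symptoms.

Testing each hypothesis:
(A) compound iota — fails on melting point low, positive iodoform (predicts melting point high, not melting point low)
(B) compound eta — accounts for every observation (burns with sooty flame by effervesces with carbonate → burns with sooty flame)
(C) compound theta — fails on melting point low, effervesces with carbonate (predicts melting point high, not melting point low)
(D) compound zeta — melting point low -; positive iodoform +; turns litmus red +; burns with sooty flame +; effervesces with carbonate +
(E) compound epsilon — does not account for positive iodoform
(F) compound alpha — melting point low +; positive iodoform -; turns litmus red +; burns with sooty flame -; effervesces with carbonate -
(B) is the only candidate with no mismatches.

B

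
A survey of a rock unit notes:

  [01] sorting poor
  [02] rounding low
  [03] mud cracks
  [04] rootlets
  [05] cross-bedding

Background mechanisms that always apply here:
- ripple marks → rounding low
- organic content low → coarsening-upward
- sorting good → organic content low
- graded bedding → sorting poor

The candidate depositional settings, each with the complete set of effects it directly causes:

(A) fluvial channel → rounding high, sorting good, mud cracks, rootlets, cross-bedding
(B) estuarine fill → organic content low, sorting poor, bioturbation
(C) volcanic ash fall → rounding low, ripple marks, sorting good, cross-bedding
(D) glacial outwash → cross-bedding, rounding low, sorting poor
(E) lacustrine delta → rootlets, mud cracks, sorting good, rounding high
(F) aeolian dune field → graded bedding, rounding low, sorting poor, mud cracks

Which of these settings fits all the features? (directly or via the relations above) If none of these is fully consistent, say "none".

none

For each candidate, compare predicted effects to what was observed:
(A) fluvial channel — fails on sorting poor, rounding low (predicts sorting good, not sorting poor; predicts rounding high, not rounding low)
(B) estuarine fill — does not account for rounding low, mud cracks, rootlets, cross-bedding
(C) volcanic ash fall — sorting poor ✗; rounding low ✓; mud cracks ✗; rootlets ✗; cross-bedding ✓
(D) glacial outwash — sorting poor ✓; rounding low ✓; mud cracks ✗; rootlets ✗; cross-bedding ✓
(E) lacustrine delta — sorting poor ✗; rounding low ✗; mud cracks ✓; rootlets ✓; cross-bedding ✗
(F) aeolian dune field — sorting poor ✓; rounding low ✓; mud cracks ✓; rootlets ✗; cross-bedding ✗
No candidate is consistent with all observations.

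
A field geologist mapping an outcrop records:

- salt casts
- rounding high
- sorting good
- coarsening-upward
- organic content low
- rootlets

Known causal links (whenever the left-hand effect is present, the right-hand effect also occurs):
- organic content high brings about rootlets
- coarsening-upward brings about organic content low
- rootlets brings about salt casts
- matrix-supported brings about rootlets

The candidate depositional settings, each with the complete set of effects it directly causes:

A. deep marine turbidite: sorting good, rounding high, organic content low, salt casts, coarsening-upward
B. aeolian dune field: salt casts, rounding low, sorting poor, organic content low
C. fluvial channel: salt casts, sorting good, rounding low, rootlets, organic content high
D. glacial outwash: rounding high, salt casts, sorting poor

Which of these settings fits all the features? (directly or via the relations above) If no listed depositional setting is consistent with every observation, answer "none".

Per-candidate check:
(A) deep marine turbidite — salt casts yes; rounding high yes; sorting good yes; coarsening-upward yes; organic content low yes; rootlets NO
(B) aeolian dune field — salt casts yes; rounding high NO; sorting good NO; coarsening-upward NO; organic content low yes; rootlets NO
(C) fluvial channel — salt casts yes; rounding high NO; sorting good yes; coarsening-upward NO; organic content low NO; rootlets yes
(D) glacial outwash — salt casts yes; rounding high yes; sorting good NO; coarsening-upward NO; organic content low NO; rootlets NO
No candidate is consistent with all observations.

none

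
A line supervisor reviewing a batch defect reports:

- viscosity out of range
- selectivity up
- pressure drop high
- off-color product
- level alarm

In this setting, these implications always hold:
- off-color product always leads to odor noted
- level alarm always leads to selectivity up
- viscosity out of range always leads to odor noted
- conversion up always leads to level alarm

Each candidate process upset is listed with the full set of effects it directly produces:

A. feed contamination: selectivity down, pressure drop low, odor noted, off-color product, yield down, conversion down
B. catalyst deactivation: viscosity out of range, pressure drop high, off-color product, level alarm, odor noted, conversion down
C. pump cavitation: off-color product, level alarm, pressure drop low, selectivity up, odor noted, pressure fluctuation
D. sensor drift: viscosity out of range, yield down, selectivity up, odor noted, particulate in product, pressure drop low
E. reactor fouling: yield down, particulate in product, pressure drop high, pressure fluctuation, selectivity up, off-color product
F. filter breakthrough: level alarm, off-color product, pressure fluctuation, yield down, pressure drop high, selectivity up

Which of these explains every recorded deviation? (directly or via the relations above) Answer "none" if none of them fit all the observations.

For each candidate, compare predicted effects to what was observed:
(A) feed contamination — fails on viscosity out of range, selectivity up, pressure drop high, level alarm (predicts selectivity down, not selectivity up; predicts pressure drop low, not pressure drop high)
(B) catalyst deactivation — viscosity out of range match; selectivity up match (by level alarm → selectivity up); pressure drop high match; off-color product match; level alarm match
(C) pump cavitation — fails on viscosity out of range, pressure drop high (predicts pressure drop low, not pressure drop high)
(D) sensor drift — viscosity out of range match; selectivity up match; pressure drop high miss; off-color product miss; level alarm miss
(E) reactor fouling — viscosity out of range miss; selectivity up match; pressure drop high match; off-color product match; level alarm miss
(F) filter breakthrough — does not account for viscosity out of range
Only (B) is consistent with every observation.

B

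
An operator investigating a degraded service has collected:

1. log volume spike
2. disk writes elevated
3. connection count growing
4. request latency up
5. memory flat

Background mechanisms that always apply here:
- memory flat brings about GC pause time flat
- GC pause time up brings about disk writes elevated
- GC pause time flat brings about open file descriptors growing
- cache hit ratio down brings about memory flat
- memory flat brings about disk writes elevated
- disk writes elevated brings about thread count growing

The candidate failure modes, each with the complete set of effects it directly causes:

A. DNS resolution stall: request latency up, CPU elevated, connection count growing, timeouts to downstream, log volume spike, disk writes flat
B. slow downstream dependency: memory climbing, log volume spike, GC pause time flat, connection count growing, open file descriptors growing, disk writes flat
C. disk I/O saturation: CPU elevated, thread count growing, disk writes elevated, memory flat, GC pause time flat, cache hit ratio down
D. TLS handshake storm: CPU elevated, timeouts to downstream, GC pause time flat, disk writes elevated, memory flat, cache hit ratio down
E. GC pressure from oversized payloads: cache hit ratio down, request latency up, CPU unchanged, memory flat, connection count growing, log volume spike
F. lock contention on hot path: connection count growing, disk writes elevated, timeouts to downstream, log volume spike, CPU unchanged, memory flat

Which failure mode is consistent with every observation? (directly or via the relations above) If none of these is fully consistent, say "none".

Per-candidate check:
(A) DNS resolution stall — fails on disk writes elevated, memory flat (predicts disk writes flat, not disk writes elevated)
(B) slow downstream dependency — fails on disk writes elevated, request latency up, memory flat (predicts disk writes flat, not disk writes elevated; predicts memory climbing, not memory flat)
(C) disk I/O saturation — log volume spike miss; disk writes elevated match; connection count growing miss; request latency up miss; memory flat match
(D) TLS handshake storm — log volume spike miss; disk writes elevated match; connection count growing miss; request latency up miss; memory flat match
(E) GC pressure from oversized payloads — accounts for every observation (disk writes elevated by memory flat → disk writes elevated)
(F) lock contention on hot path — log volume spike match; disk writes elevated match; connection count growing match; request latency up miss; memory flat match
(E) is the only candidate with no mismatches.

E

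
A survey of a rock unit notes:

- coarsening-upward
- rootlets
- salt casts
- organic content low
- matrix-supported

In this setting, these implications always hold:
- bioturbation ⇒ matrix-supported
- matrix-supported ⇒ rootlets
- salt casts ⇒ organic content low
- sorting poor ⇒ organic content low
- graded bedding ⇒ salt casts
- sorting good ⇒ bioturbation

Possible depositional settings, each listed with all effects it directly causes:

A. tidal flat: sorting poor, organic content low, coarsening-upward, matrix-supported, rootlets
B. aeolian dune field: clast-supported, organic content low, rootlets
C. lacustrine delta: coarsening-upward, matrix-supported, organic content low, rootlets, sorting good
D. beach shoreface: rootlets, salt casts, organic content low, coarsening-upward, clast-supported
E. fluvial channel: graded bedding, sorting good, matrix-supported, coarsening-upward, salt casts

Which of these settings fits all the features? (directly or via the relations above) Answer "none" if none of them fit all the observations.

E

Checking each candidate against the observations:
(A) tidal flat — does not account for salt casts
(B) aeolian dune field — fails on coarsening-upward, salt casts, matrix-supported (predicts clast-supported, not matrix-supported)
(C) lacustrine delta — coarsening-upward match; rootlets match; salt casts miss; organic content low match; matrix-supported match
(D) beach shoreface — coarsening-upward match; rootlets match; salt casts match; organic content low match; matrix-supported miss
(E) fluvial channel — accounts for every observation (rootlets by matrix-supported → rootlets)
(E) is the only candidate with no mismatches.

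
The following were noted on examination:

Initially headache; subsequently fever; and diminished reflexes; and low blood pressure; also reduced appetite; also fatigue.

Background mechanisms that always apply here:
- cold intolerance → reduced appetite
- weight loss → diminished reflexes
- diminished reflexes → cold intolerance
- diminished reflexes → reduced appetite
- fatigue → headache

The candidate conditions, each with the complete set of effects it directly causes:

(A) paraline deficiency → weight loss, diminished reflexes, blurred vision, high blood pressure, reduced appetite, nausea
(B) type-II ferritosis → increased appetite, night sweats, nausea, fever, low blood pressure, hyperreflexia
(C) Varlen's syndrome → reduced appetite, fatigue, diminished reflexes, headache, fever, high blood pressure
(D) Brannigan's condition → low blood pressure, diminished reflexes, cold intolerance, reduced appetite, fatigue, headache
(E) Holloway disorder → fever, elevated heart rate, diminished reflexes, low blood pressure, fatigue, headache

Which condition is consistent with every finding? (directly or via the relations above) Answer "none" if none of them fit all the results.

E

Checking each candidate against the observations:
(A) paraline deficiency — fails on headache, fever, low blood pressure, fatigue (predicts high blood pressure, not low blood pressure)
(B) type-II ferritosis — fails on headache, diminished reflexes, reduced appetite, fatigue (predicts hyperreflexia, not diminished reflexes; predicts increased appetite, not reduced appetite)
(C) Varlen's syndrome — fails on low blood pressure (predicts high blood pressure, not low blood pressure)
(D) Brannigan's condition — does not account for fever
(E) Holloway disorder — accounts for every observation (reduced appetite by diminished reflexes → reduced appetite)
(E) alone accounts for all the evidence.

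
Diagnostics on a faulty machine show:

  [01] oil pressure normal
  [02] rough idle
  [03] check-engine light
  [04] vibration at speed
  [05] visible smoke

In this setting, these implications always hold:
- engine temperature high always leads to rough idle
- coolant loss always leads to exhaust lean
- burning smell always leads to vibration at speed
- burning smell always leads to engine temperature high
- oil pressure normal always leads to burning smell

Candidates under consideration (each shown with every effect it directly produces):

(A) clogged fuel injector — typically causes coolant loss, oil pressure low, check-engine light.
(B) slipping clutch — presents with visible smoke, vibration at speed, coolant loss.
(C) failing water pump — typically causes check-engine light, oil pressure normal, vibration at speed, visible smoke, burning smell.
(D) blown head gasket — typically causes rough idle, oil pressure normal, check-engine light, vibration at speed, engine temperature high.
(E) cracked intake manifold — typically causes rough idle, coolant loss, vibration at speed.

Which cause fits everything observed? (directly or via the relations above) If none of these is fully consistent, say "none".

Per-candidate check:
(A) clogged fuel injector — fails on oil pressure normal, rough idle, vibration at speed, visible smoke (predicts oil pressure low, not oil pressure normal)
(B) slipping clutch — oil pressure normal NO; rough idle NO; check-engine light NO; vibration at speed yes; visible smoke yes
(C) failing water pump — accounts for every observation (rough idle via burning smell → engine temperature high → rough idle)
(D) blown head gasket — does not account for visible smoke
(E) cracked intake manifold — oil pressure normal NO; rough idle yes; check-engine light NO; vibration at speed yes; visible smoke NO
Only (C) is consistent with every observation.

C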